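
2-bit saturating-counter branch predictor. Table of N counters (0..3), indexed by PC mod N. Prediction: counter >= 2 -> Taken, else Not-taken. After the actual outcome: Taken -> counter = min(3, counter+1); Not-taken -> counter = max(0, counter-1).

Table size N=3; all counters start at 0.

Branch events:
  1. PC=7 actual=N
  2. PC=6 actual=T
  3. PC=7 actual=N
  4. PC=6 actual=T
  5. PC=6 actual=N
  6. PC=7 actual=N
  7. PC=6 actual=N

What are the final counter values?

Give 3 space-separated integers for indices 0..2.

Answer: 0 0 0

Derivation:
Ev 1: PC=7 idx=1 pred=N actual=N -> ctr[1]=0
Ev 2: PC=6 idx=0 pred=N actual=T -> ctr[0]=1
Ev 3: PC=7 idx=1 pred=N actual=N -> ctr[1]=0
Ev 4: PC=6 idx=0 pred=N actual=T -> ctr[0]=2
Ev 5: PC=6 idx=0 pred=T actual=N -> ctr[0]=1
Ev 6: PC=7 idx=1 pred=N actual=N -> ctr[1]=0
Ev 7: PC=6 idx=0 pred=N actual=N -> ctr[0]=0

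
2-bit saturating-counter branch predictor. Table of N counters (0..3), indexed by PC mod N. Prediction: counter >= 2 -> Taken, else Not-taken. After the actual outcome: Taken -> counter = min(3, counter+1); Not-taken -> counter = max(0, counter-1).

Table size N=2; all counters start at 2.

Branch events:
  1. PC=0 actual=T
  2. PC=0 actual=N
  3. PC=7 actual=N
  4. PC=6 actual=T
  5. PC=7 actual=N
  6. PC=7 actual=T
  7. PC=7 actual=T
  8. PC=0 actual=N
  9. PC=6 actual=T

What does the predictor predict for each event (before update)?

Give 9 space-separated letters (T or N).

Answer: T T T T N N N T T

Derivation:
Ev 1: PC=0 idx=0 pred=T actual=T -> ctr[0]=3
Ev 2: PC=0 idx=0 pred=T actual=N -> ctr[0]=2
Ev 3: PC=7 idx=1 pred=T actual=N -> ctr[1]=1
Ev 4: PC=6 idx=0 pred=T actual=T -> ctr[0]=3
Ev 5: PC=7 idx=1 pred=N actual=N -> ctr[1]=0
Ev 6: PC=7 idx=1 pred=N actual=T -> ctr[1]=1
Ev 7: PC=7 idx=1 pred=N actual=T -> ctr[1]=2
Ev 8: PC=0 idx=0 pred=T actual=N -> ctr[0]=2
Ev 9: PC=6 idx=0 pred=T actual=T -> ctr[0]=3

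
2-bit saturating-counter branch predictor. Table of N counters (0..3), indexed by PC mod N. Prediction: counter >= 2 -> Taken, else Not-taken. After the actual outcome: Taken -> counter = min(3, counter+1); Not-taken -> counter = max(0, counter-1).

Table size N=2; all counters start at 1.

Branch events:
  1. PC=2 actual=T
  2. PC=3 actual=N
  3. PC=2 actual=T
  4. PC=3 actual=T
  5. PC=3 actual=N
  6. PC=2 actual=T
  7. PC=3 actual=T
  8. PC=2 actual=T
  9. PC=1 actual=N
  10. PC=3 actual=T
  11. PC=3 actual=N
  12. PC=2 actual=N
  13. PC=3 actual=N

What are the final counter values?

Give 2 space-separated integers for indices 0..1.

Answer: 2 0

Derivation:
Ev 1: PC=2 idx=0 pred=N actual=T -> ctr[0]=2
Ev 2: PC=3 idx=1 pred=N actual=N -> ctr[1]=0
Ev 3: PC=2 idx=0 pred=T actual=T -> ctr[0]=3
Ev 4: PC=3 idx=1 pred=N actual=T -> ctr[1]=1
Ev 5: PC=3 idx=1 pred=N actual=N -> ctr[1]=0
Ev 6: PC=2 idx=0 pred=T actual=T -> ctr[0]=3
Ev 7: PC=3 idx=1 pred=N actual=T -> ctr[1]=1
Ev 8: PC=2 idx=0 pred=T actual=T -> ctr[0]=3
Ev 9: PC=1 idx=1 pred=N actual=N -> ctr[1]=0
Ev 10: PC=3 idx=1 pred=N actual=T -> ctr[1]=1
Ev 11: PC=3 idx=1 pred=N actual=N -> ctr[1]=0
Ev 12: PC=2 idx=0 pred=T actual=N -> ctr[0]=2
Ev 13: PC=3 idx=1 pred=N actual=N -> ctr[1]=0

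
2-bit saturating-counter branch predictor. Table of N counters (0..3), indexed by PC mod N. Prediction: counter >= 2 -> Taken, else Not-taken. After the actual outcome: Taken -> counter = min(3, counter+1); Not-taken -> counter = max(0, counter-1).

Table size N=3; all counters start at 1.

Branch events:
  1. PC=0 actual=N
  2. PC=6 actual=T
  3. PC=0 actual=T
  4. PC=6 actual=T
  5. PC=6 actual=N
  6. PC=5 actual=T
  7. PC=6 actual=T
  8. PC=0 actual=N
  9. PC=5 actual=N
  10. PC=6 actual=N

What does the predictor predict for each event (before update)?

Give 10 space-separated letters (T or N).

Ev 1: PC=0 idx=0 pred=N actual=N -> ctr[0]=0
Ev 2: PC=6 idx=0 pred=N actual=T -> ctr[0]=1
Ev 3: PC=0 idx=0 pred=N actual=T -> ctr[0]=2
Ev 4: PC=6 idx=0 pred=T actual=T -> ctr[0]=3
Ev 5: PC=6 idx=0 pred=T actual=N -> ctr[0]=2
Ev 6: PC=5 idx=2 pred=N actual=T -> ctr[2]=2
Ev 7: PC=6 idx=0 pred=T actual=T -> ctr[0]=3
Ev 8: PC=0 idx=0 pred=T actual=N -> ctr[0]=2
Ev 9: PC=5 idx=2 pred=T actual=N -> ctr[2]=1
Ev 10: PC=6 idx=0 pred=T actual=N -> ctr[0]=1

Answer: N N N T T N T T T T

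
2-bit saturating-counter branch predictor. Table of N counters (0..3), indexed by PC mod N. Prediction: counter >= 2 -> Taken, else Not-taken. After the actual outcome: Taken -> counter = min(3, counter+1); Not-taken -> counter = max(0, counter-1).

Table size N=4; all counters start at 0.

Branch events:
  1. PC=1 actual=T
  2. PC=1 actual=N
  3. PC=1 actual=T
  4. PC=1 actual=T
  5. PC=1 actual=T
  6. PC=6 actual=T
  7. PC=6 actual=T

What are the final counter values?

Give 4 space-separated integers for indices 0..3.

Ev 1: PC=1 idx=1 pred=N actual=T -> ctr[1]=1
Ev 2: PC=1 idx=1 pred=N actual=N -> ctr[1]=0
Ev 3: PC=1 idx=1 pred=N actual=T -> ctr[1]=1
Ev 4: PC=1 idx=1 pred=N actual=T -> ctr[1]=2
Ev 5: PC=1 idx=1 pred=T actual=T -> ctr[1]=3
Ev 6: PC=6 idx=2 pred=N actual=T -> ctr[2]=1
Ev 7: PC=6 idx=2 pred=N actual=T -> ctr[2]=2

Answer: 0 3 2 0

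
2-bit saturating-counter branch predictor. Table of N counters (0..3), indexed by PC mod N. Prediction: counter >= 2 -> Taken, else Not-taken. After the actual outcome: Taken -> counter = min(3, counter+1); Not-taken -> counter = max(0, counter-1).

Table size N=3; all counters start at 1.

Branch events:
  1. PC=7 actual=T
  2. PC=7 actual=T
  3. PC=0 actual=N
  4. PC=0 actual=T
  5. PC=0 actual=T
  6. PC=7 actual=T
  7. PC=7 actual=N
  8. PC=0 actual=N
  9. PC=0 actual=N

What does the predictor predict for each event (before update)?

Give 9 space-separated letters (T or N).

Answer: N T N N N T T T N

Derivation:
Ev 1: PC=7 idx=1 pred=N actual=T -> ctr[1]=2
Ev 2: PC=7 idx=1 pred=T actual=T -> ctr[1]=3
Ev 3: PC=0 idx=0 pred=N actual=N -> ctr[0]=0
Ev 4: PC=0 idx=0 pred=N actual=T -> ctr[0]=1
Ev 5: PC=0 idx=0 pred=N actual=T -> ctr[0]=2
Ev 6: PC=7 idx=1 pred=T actual=T -> ctr[1]=3
Ev 7: PC=7 idx=1 pred=T actual=N -> ctr[1]=2
Ev 8: PC=0 idx=0 pred=T actual=N -> ctr[0]=1
Ev 9: PC=0 idx=0 pred=N actual=N -> ctr[0]=0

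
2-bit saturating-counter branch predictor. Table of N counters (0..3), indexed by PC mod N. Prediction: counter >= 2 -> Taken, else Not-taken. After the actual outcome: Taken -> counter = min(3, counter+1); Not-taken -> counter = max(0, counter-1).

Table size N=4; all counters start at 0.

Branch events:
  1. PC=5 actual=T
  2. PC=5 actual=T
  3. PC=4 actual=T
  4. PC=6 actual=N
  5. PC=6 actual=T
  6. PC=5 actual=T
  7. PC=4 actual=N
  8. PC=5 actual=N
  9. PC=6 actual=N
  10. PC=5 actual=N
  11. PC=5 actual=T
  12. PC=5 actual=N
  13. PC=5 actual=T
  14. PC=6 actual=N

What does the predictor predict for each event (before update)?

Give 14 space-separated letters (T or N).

Ev 1: PC=5 idx=1 pred=N actual=T -> ctr[1]=1
Ev 2: PC=5 idx=1 pred=N actual=T -> ctr[1]=2
Ev 3: PC=4 idx=0 pred=N actual=T -> ctr[0]=1
Ev 4: PC=6 idx=2 pred=N actual=N -> ctr[2]=0
Ev 5: PC=6 idx=2 pred=N actual=T -> ctr[2]=1
Ev 6: PC=5 idx=1 pred=T actual=T -> ctr[1]=3
Ev 7: PC=4 idx=0 pred=N actual=N -> ctr[0]=0
Ev 8: PC=5 idx=1 pred=T actual=N -> ctr[1]=2
Ev 9: PC=6 idx=2 pred=N actual=N -> ctr[2]=0
Ev 10: PC=5 idx=1 pred=T actual=N -> ctr[1]=1
Ev 11: PC=5 idx=1 pred=N actual=T -> ctr[1]=2
Ev 12: PC=5 idx=1 pred=T actual=N -> ctr[1]=1
Ev 13: PC=5 idx=1 pred=N actual=T -> ctr[1]=2
Ev 14: PC=6 idx=2 pred=N actual=N -> ctr[2]=0

Answer: N N N N N T N T N T N T N N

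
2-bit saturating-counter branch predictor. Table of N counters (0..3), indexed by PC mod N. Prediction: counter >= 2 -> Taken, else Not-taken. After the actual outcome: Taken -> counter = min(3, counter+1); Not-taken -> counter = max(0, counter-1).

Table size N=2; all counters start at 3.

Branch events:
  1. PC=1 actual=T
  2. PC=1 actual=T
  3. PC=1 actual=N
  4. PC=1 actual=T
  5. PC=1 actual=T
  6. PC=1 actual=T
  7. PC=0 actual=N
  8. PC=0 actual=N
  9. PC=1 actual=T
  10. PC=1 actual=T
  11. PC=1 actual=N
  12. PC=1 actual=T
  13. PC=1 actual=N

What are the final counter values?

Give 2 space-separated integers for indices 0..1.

Ev 1: PC=1 idx=1 pred=T actual=T -> ctr[1]=3
Ev 2: PC=1 idx=1 pred=T actual=T -> ctr[1]=3
Ev 3: PC=1 idx=1 pred=T actual=N -> ctr[1]=2
Ev 4: PC=1 idx=1 pred=T actual=T -> ctr[1]=3
Ev 5: PC=1 idx=1 pred=T actual=T -> ctr[1]=3
Ev 6: PC=1 idx=1 pred=T actual=T -> ctr[1]=3
Ev 7: PC=0 idx=0 pred=T actual=N -> ctr[0]=2
Ev 8: PC=0 idx=0 pred=T actual=N -> ctr[0]=1
Ev 9: PC=1 idx=1 pred=T actual=T -> ctr[1]=3
Ev 10: PC=1 idx=1 pred=T actual=T -> ctr[1]=3
Ev 11: PC=1 idx=1 pred=T actual=N -> ctr[1]=2
Ev 12: PC=1 idx=1 pred=T actual=T -> ctr[1]=3
Ev 13: PC=1 idx=1 pred=T actual=N -> ctr[1]=2

Answer: 1 2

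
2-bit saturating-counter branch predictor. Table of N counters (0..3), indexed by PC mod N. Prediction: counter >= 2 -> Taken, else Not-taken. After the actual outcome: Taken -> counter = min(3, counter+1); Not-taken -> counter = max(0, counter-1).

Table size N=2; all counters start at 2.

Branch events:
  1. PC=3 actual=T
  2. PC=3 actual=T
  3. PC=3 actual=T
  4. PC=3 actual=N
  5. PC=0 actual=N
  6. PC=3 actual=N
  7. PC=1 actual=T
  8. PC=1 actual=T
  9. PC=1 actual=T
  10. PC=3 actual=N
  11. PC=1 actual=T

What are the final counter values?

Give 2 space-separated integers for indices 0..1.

Answer: 1 3

Derivation:
Ev 1: PC=3 idx=1 pred=T actual=T -> ctr[1]=3
Ev 2: PC=3 idx=1 pred=T actual=T -> ctr[1]=3
Ev 3: PC=3 idx=1 pred=T actual=T -> ctr[1]=3
Ev 4: PC=3 idx=1 pred=T actual=N -> ctr[1]=2
Ev 5: PC=0 idx=0 pred=T actual=N -> ctr[0]=1
Ev 6: PC=3 idx=1 pred=T actual=N -> ctr[1]=1
Ev 7: PC=1 idx=1 pred=N actual=T -> ctr[1]=2
Ev 8: PC=1 idx=1 pred=T actual=T -> ctr[1]=3
Ev 9: PC=1 idx=1 pred=T actual=T -> ctr[1]=3
Ev 10: PC=3 idx=1 pred=T actual=N -> ctr[1]=2
Ev 11: PC=1 idx=1 pred=T actual=T -> ctr[1]=3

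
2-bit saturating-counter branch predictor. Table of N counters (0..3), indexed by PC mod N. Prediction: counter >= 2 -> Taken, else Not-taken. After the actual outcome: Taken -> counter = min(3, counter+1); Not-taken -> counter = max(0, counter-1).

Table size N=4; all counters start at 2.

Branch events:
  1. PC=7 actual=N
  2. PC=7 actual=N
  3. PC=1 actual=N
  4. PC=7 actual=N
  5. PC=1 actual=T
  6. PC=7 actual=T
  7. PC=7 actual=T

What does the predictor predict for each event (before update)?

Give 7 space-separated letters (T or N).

Answer: T N T N N N N

Derivation:
Ev 1: PC=7 idx=3 pred=T actual=N -> ctr[3]=1
Ev 2: PC=7 idx=3 pred=N actual=N -> ctr[3]=0
Ev 3: PC=1 idx=1 pred=T actual=N -> ctr[1]=1
Ev 4: PC=7 idx=3 pred=N actual=N -> ctr[3]=0
Ev 5: PC=1 idx=1 pred=N actual=T -> ctr[1]=2
Ev 6: PC=7 idx=3 pred=N actual=T -> ctr[3]=1
Ev 7: PC=7 idx=3 pred=N actual=T -> ctr[3]=2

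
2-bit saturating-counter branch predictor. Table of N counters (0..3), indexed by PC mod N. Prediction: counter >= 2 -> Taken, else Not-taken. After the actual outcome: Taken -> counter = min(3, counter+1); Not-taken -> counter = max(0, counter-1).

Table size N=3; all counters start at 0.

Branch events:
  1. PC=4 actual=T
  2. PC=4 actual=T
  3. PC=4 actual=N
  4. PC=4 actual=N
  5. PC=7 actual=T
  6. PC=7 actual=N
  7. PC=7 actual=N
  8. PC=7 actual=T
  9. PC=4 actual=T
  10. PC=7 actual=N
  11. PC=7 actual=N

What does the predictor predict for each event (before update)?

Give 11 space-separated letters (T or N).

Answer: N N T N N N N N N T N

Derivation:
Ev 1: PC=4 idx=1 pred=N actual=T -> ctr[1]=1
Ev 2: PC=4 idx=1 pred=N actual=T -> ctr[1]=2
Ev 3: PC=4 idx=1 pred=T actual=N -> ctr[1]=1
Ev 4: PC=4 idx=1 pred=N actual=N -> ctr[1]=0
Ev 5: PC=7 idx=1 pred=N actual=T -> ctr[1]=1
Ev 6: PC=7 idx=1 pred=N actual=N -> ctr[1]=0
Ev 7: PC=7 idx=1 pred=N actual=N -> ctr[1]=0
Ev 8: PC=7 idx=1 pred=N actual=T -> ctr[1]=1
Ev 9: PC=4 idx=1 pred=N actual=T -> ctr[1]=2
Ev 10: PC=7 idx=1 pred=T actual=N -> ctr[1]=1
Ev 11: PC=7 idx=1 pred=N actual=N -> ctr[1]=0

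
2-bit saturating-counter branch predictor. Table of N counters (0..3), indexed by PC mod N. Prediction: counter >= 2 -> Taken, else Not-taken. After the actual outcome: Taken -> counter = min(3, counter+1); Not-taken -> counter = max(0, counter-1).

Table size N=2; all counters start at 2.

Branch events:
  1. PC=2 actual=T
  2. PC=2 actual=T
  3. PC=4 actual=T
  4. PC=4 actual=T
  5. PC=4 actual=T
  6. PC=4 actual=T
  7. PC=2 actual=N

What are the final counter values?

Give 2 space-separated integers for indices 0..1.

Answer: 2 2

Derivation:
Ev 1: PC=2 idx=0 pred=T actual=T -> ctr[0]=3
Ev 2: PC=2 idx=0 pred=T actual=T -> ctr[0]=3
Ev 3: PC=4 idx=0 pred=T actual=T -> ctr[0]=3
Ev 4: PC=4 idx=0 pred=T actual=T -> ctr[0]=3
Ev 5: PC=4 idx=0 pred=T actual=T -> ctr[0]=3
Ev 6: PC=4 idx=0 pred=T actual=T -> ctr[0]=3
Ev 7: PC=2 idx=0 pred=T actual=N -> ctr[0]=2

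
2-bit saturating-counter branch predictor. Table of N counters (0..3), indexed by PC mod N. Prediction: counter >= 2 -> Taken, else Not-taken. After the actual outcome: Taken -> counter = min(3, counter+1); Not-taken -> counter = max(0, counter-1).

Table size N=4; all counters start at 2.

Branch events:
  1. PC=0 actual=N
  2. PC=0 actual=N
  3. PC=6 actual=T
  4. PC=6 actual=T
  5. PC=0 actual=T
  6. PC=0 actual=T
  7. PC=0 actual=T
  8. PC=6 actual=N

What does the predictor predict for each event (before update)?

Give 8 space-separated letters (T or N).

Ev 1: PC=0 idx=0 pred=T actual=N -> ctr[0]=1
Ev 2: PC=0 idx=0 pred=N actual=N -> ctr[0]=0
Ev 3: PC=6 idx=2 pred=T actual=T -> ctr[2]=3
Ev 4: PC=6 idx=2 pred=T actual=T -> ctr[2]=3
Ev 5: PC=0 idx=0 pred=N actual=T -> ctr[0]=1
Ev 6: PC=0 idx=0 pred=N actual=T -> ctr[0]=2
Ev 7: PC=0 idx=0 pred=T actual=T -> ctr[0]=3
Ev 8: PC=6 idx=2 pred=T actual=N -> ctr[2]=2

Answer: T N T T N N T T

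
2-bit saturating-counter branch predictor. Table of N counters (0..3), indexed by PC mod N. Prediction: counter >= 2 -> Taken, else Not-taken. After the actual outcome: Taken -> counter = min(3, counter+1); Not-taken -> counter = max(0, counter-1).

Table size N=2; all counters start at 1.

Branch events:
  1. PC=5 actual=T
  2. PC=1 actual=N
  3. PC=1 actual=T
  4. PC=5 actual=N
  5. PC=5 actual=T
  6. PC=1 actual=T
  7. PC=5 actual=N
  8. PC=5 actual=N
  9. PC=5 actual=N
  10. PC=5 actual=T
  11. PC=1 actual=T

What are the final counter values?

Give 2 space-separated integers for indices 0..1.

Answer: 1 2

Derivation:
Ev 1: PC=5 idx=1 pred=N actual=T -> ctr[1]=2
Ev 2: PC=1 idx=1 pred=T actual=N -> ctr[1]=1
Ev 3: PC=1 idx=1 pred=N actual=T -> ctr[1]=2
Ev 4: PC=5 idx=1 pred=T actual=N -> ctr[1]=1
Ev 5: PC=5 idx=1 pred=N actual=T -> ctr[1]=2
Ev 6: PC=1 idx=1 pred=T actual=T -> ctr[1]=3
Ev 7: PC=5 idx=1 pred=T actual=N -> ctr[1]=2
Ev 8: PC=5 idx=1 pred=T actual=N -> ctr[1]=1
Ev 9: PC=5 idx=1 pred=N actual=N -> ctr[1]=0
Ev 10: PC=5 idx=1 pred=N actual=T -> ctr[1]=1
Ev 11: PC=1 idx=1 pred=N actual=T -> ctr[1]=2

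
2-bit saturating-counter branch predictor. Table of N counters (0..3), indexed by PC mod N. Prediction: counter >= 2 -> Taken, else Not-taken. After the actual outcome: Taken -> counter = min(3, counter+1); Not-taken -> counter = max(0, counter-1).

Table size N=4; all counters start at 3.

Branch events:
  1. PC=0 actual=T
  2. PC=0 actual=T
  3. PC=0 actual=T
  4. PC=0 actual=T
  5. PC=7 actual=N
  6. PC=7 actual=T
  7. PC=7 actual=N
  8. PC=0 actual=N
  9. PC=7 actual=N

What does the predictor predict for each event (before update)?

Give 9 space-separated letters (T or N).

Ev 1: PC=0 idx=0 pred=T actual=T -> ctr[0]=3
Ev 2: PC=0 idx=0 pred=T actual=T -> ctr[0]=3
Ev 3: PC=0 idx=0 pred=T actual=T -> ctr[0]=3
Ev 4: PC=0 idx=0 pred=T actual=T -> ctr[0]=3
Ev 5: PC=7 idx=3 pred=T actual=N -> ctr[3]=2
Ev 6: PC=7 idx=3 pred=T actual=T -> ctr[3]=3
Ev 7: PC=7 idx=3 pred=T actual=N -> ctr[3]=2
Ev 8: PC=0 idx=0 pred=T actual=N -> ctr[0]=2
Ev 9: PC=7 idx=3 pred=T actual=N -> ctr[3]=1

Answer: T T T T T T T T T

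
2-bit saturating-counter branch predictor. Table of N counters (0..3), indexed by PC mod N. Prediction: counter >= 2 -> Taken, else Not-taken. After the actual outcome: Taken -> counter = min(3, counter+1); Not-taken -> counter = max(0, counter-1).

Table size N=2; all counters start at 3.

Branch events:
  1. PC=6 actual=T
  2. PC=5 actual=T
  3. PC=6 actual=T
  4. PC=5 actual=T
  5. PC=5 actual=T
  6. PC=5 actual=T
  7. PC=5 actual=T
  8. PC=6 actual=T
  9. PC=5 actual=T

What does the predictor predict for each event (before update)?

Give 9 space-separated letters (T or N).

Answer: T T T T T T T T T

Derivation:
Ev 1: PC=6 idx=0 pred=T actual=T -> ctr[0]=3
Ev 2: PC=5 idx=1 pred=T actual=T -> ctr[1]=3
Ev 3: PC=6 idx=0 pred=T actual=T -> ctr[0]=3
Ev 4: PC=5 idx=1 pred=T actual=T -> ctr[1]=3
Ev 5: PC=5 idx=1 pred=T actual=T -> ctr[1]=3
Ev 6: PC=5 idx=1 pred=T actual=T -> ctr[1]=3
Ev 7: PC=5 idx=1 pred=T actual=T -> ctr[1]=3
Ev 8: PC=6 idx=0 pred=T actual=T -> ctr[0]=3
Ev 9: PC=5 idx=1 pred=T actual=T -> ctr[1]=3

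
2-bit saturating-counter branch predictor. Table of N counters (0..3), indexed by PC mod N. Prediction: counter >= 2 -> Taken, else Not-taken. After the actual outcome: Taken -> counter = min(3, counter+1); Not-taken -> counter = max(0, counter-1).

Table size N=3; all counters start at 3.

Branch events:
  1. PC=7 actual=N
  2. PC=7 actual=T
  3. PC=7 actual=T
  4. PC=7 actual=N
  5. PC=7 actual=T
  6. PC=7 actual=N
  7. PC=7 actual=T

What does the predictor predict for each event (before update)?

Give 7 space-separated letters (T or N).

Answer: T T T T T T T

Derivation:
Ev 1: PC=7 idx=1 pred=T actual=N -> ctr[1]=2
Ev 2: PC=7 idx=1 pred=T actual=T -> ctr[1]=3
Ev 3: PC=7 idx=1 pred=T actual=T -> ctr[1]=3
Ev 4: PC=7 idx=1 pred=T actual=N -> ctr[1]=2
Ev 5: PC=7 idx=1 pred=T actual=T -> ctr[1]=3
Ev 6: PC=7 idx=1 pred=T actual=N -> ctr[1]=2
Ev 7: PC=7 idx=1 pred=T actual=T -> ctr[1]=3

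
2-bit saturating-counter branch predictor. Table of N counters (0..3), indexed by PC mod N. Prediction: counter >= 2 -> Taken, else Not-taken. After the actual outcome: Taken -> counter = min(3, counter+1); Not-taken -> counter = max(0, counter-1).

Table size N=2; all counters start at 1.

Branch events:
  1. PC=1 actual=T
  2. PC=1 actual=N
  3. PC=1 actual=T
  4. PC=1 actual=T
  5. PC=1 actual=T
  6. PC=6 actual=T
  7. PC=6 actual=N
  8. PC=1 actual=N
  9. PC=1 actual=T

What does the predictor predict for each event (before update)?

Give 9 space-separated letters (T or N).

Ev 1: PC=1 idx=1 pred=N actual=T -> ctr[1]=2
Ev 2: PC=1 idx=1 pred=T actual=N -> ctr[1]=1
Ev 3: PC=1 idx=1 pred=N actual=T -> ctr[1]=2
Ev 4: PC=1 idx=1 pred=T actual=T -> ctr[1]=3
Ev 5: PC=1 idx=1 pred=T actual=T -> ctr[1]=3
Ev 6: PC=6 idx=0 pred=N actual=T -> ctr[0]=2
Ev 7: PC=6 idx=0 pred=T actual=N -> ctr[0]=1
Ev 8: PC=1 idx=1 pred=T actual=N -> ctr[1]=2
Ev 9: PC=1 idx=1 pred=T actual=T -> ctr[1]=3

Answer: N T N T T N T T T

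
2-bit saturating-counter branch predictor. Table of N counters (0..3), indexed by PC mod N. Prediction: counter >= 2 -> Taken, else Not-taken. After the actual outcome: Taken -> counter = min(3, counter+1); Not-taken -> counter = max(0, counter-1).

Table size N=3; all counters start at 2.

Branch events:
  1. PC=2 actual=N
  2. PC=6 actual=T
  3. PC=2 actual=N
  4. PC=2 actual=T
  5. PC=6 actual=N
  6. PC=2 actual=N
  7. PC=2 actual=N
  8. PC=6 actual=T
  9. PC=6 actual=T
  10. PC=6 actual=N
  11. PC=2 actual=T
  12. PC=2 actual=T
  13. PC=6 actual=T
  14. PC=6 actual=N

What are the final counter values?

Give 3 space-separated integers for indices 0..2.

Answer: 2 2 2

Derivation:
Ev 1: PC=2 idx=2 pred=T actual=N -> ctr[2]=1
Ev 2: PC=6 idx=0 pred=T actual=T -> ctr[0]=3
Ev 3: PC=2 idx=2 pred=N actual=N -> ctr[2]=0
Ev 4: PC=2 idx=2 pred=N actual=T -> ctr[2]=1
Ev 5: PC=6 idx=0 pred=T actual=N -> ctr[0]=2
Ev 6: PC=2 idx=2 pred=N actual=N -> ctr[2]=0
Ev 7: PC=2 idx=2 pred=N actual=N -> ctr[2]=0
Ev 8: PC=6 idx=0 pred=T actual=T -> ctr[0]=3
Ev 9: PC=6 idx=0 pred=T actual=T -> ctr[0]=3
Ev 10: PC=6 idx=0 pred=T actual=N -> ctr[0]=2
Ev 11: PC=2 idx=2 pred=N actual=T -> ctr[2]=1
Ev 12: PC=2 idx=2 pred=N actual=T -> ctr[2]=2
Ev 13: PC=6 idx=0 pred=T actual=T -> ctr[0]=3
Ev 14: PC=6 idx=0 pred=T actual=N -> ctr[0]=2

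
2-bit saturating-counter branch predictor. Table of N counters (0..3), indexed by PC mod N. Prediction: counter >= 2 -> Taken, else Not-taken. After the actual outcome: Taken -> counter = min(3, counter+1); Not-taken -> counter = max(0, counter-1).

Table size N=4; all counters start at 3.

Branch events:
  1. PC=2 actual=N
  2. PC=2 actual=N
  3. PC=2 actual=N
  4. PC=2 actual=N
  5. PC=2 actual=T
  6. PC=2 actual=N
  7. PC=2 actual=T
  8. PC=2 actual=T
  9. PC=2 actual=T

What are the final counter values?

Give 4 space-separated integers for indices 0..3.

Answer: 3 3 3 3

Derivation:
Ev 1: PC=2 idx=2 pred=T actual=N -> ctr[2]=2
Ev 2: PC=2 idx=2 pred=T actual=N -> ctr[2]=1
Ev 3: PC=2 idx=2 pred=N actual=N -> ctr[2]=0
Ev 4: PC=2 idx=2 pred=N actual=N -> ctr[2]=0
Ev 5: PC=2 idx=2 pred=N actual=T -> ctr[2]=1
Ev 6: PC=2 idx=2 pred=N actual=N -> ctr[2]=0
Ev 7: PC=2 idx=2 pred=N actual=T -> ctr[2]=1
Ev 8: PC=2 idx=2 pred=N actual=T -> ctr[2]=2
Ev 9: PC=2 idx=2 pred=T actual=T -> ctr[2]=3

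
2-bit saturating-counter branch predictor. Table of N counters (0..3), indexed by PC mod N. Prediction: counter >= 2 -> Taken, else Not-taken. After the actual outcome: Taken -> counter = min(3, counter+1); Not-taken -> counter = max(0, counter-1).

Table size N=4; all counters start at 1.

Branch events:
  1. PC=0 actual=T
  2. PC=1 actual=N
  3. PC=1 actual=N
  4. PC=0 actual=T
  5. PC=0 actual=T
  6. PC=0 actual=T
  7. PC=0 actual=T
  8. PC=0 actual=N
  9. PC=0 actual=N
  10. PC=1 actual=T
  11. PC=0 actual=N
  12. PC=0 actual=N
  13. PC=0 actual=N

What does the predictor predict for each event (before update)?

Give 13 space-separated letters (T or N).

Answer: N N N T T T T T T N N N N

Derivation:
Ev 1: PC=0 idx=0 pred=N actual=T -> ctr[0]=2
Ev 2: PC=1 idx=1 pred=N actual=N -> ctr[1]=0
Ev 3: PC=1 idx=1 pred=N actual=N -> ctr[1]=0
Ev 4: PC=0 idx=0 pred=T actual=T -> ctr[0]=3
Ev 5: PC=0 idx=0 pred=T actual=T -> ctr[0]=3
Ev 6: PC=0 idx=0 pred=T actual=T -> ctr[0]=3
Ev 7: PC=0 idx=0 pred=T actual=T -> ctr[0]=3
Ev 8: PC=0 idx=0 pred=T actual=N -> ctr[0]=2
Ev 9: PC=0 idx=0 pred=T actual=N -> ctr[0]=1
Ev 10: PC=1 idx=1 pred=N actual=T -> ctr[1]=1
Ev 11: PC=0 idx=0 pred=N actual=N -> ctr[0]=0
Ev 12: PC=0 idx=0 pred=N actual=N -> ctr[0]=0
Ev 13: PC=0 idx=0 pred=N actual=N -> ctr[0]=0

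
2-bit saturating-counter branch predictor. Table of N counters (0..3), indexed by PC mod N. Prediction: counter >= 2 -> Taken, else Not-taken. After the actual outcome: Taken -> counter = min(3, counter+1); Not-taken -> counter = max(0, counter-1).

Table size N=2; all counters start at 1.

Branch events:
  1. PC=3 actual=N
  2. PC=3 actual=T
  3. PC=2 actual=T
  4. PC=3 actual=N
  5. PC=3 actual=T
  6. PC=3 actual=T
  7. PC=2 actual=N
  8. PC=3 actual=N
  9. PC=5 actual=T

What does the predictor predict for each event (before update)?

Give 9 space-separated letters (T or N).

Answer: N N N N N N T T N

Derivation:
Ev 1: PC=3 idx=1 pred=N actual=N -> ctr[1]=0
Ev 2: PC=3 idx=1 pred=N actual=T -> ctr[1]=1
Ev 3: PC=2 idx=0 pred=N actual=T -> ctr[0]=2
Ev 4: PC=3 idx=1 pred=N actual=N -> ctr[1]=0
Ev 5: PC=3 idx=1 pred=N actual=T -> ctr[1]=1
Ev 6: PC=3 idx=1 pred=N actual=T -> ctr[1]=2
Ev 7: PC=2 idx=0 pred=T actual=N -> ctr[0]=1
Ev 8: PC=3 idx=1 pred=T actual=N -> ctr[1]=1
Ev 9: PC=5 idx=1 pred=N actual=T -> ctr[1]=2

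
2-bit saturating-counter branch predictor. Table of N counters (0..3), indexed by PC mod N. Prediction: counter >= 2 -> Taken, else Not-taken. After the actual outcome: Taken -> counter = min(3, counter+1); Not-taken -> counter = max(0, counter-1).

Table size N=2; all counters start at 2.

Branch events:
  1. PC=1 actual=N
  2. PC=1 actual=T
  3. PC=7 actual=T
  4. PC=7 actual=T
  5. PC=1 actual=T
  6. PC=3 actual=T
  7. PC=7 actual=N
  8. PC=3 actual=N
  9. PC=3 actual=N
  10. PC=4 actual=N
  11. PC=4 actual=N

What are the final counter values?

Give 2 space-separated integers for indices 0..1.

Ev 1: PC=1 idx=1 pred=T actual=N -> ctr[1]=1
Ev 2: PC=1 idx=1 pred=N actual=T -> ctr[1]=2
Ev 3: PC=7 idx=1 pred=T actual=T -> ctr[1]=3
Ev 4: PC=7 idx=1 pred=T actual=T -> ctr[1]=3
Ev 5: PC=1 idx=1 pred=T actual=T -> ctr[1]=3
Ev 6: PC=3 idx=1 pred=T actual=T -> ctr[1]=3
Ev 7: PC=7 idx=1 pred=T actual=N -> ctr[1]=2
Ev 8: PC=3 idx=1 pred=T actual=N -> ctr[1]=1
Ev 9: PC=3 idx=1 pred=N actual=N -> ctr[1]=0
Ev 10: PC=4 idx=0 pred=T actual=N -> ctr[0]=1
Ev 11: PC=4 idx=0 pred=N actual=N -> ctr[0]=0

Answer: 0 0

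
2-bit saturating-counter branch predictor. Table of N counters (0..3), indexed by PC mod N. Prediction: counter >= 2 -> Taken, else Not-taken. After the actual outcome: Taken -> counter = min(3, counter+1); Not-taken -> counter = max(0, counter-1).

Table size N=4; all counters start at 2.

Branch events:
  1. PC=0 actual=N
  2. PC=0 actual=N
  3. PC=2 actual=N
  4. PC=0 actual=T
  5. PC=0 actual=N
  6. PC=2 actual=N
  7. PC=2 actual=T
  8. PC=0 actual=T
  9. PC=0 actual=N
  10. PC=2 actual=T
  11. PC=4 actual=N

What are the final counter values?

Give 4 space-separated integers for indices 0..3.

Answer: 0 2 2 2

Derivation:
Ev 1: PC=0 idx=0 pred=T actual=N -> ctr[0]=1
Ev 2: PC=0 idx=0 pred=N actual=N -> ctr[0]=0
Ev 3: PC=2 idx=2 pred=T actual=N -> ctr[2]=1
Ev 4: PC=0 idx=0 pred=N actual=T -> ctr[0]=1
Ev 5: PC=0 idx=0 pred=N actual=N -> ctr[0]=0
Ev 6: PC=2 idx=2 pred=N actual=N -> ctr[2]=0
Ev 7: PC=2 idx=2 pred=N actual=T -> ctr[2]=1
Ev 8: PC=0 idx=0 pred=N actual=T -> ctr[0]=1
Ev 9: PC=0 idx=0 pred=N actual=N -> ctr[0]=0
Ev 10: PC=2 idx=2 pred=N actual=T -> ctr[2]=2
Ev 11: PC=4 idx=0 pred=N actual=N -> ctr[0]=0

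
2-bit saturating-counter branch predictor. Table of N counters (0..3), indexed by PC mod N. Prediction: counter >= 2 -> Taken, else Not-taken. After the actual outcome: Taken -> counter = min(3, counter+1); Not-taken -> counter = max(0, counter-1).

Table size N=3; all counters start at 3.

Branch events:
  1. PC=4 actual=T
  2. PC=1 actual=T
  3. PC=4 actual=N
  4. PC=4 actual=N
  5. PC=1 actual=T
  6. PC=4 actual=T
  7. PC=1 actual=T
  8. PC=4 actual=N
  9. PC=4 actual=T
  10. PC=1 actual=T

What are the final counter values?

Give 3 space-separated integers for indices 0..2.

Ev 1: PC=4 idx=1 pred=T actual=T -> ctr[1]=3
Ev 2: PC=1 idx=1 pred=T actual=T -> ctr[1]=3
Ev 3: PC=4 idx=1 pred=T actual=N -> ctr[1]=2
Ev 4: PC=4 idx=1 pred=T actual=N -> ctr[1]=1
Ev 5: PC=1 idx=1 pred=N actual=T -> ctr[1]=2
Ev 6: PC=4 idx=1 pred=T actual=T -> ctr[1]=3
Ev 7: PC=1 idx=1 pred=T actual=T -> ctr[1]=3
Ev 8: PC=4 idx=1 pred=T actual=N -> ctr[1]=2
Ev 9: PC=4 idx=1 pred=T actual=T -> ctr[1]=3
Ev 10: PC=1 idx=1 pred=T actual=T -> ctr[1]=3

Answer: 3 3 3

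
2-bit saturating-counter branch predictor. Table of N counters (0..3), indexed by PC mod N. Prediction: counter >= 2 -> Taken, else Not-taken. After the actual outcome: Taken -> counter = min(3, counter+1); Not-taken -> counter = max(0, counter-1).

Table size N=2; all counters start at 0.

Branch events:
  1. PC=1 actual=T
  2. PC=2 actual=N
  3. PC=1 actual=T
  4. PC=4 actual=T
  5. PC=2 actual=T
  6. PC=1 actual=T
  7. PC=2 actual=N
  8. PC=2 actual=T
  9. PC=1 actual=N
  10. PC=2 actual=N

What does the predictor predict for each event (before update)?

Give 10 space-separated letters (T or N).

Answer: N N N N N T T N T T

Derivation:
Ev 1: PC=1 idx=1 pred=N actual=T -> ctr[1]=1
Ev 2: PC=2 idx=0 pred=N actual=N -> ctr[0]=0
Ev 3: PC=1 idx=1 pred=N actual=T -> ctr[1]=2
Ev 4: PC=4 idx=0 pred=N actual=T -> ctr[0]=1
Ev 5: PC=2 idx=0 pred=N actual=T -> ctr[0]=2
Ev 6: PC=1 idx=1 pred=T actual=T -> ctr[1]=3
Ev 7: PC=2 idx=0 pred=T actual=N -> ctr[0]=1
Ev 8: PC=2 idx=0 pred=N actual=T -> ctr[0]=2
Ev 9: PC=1 idx=1 pred=T actual=N -> ctr[1]=2
Ev 10: PC=2 idx=0 pred=T actual=N -> ctr[0]=1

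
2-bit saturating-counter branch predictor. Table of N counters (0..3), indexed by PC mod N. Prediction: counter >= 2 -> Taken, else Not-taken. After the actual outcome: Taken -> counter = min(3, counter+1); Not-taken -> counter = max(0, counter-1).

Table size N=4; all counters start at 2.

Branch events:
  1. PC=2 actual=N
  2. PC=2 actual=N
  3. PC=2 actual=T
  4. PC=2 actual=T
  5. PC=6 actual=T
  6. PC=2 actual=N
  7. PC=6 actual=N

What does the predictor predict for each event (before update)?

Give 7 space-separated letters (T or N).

Answer: T N N N T T T

Derivation:
Ev 1: PC=2 idx=2 pred=T actual=N -> ctr[2]=1
Ev 2: PC=2 idx=2 pred=N actual=N -> ctr[2]=0
Ev 3: PC=2 idx=2 pred=N actual=T -> ctr[2]=1
Ev 4: PC=2 idx=2 pred=N actual=T -> ctr[2]=2
Ev 5: PC=6 idx=2 pred=T actual=T -> ctr[2]=3
Ev 6: PC=2 idx=2 pred=T actual=N -> ctr[2]=2
Ev 7: PC=6 idx=2 pred=T actual=N -> ctr[2]=1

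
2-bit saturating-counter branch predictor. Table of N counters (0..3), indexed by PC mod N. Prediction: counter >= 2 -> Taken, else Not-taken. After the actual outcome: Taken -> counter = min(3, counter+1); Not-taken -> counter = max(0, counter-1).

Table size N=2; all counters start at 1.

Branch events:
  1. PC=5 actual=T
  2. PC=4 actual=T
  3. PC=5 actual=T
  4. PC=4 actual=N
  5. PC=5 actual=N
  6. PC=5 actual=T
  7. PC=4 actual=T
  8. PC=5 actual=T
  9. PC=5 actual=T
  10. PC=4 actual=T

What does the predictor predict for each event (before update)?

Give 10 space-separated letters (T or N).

Answer: N N T T T T N T T T

Derivation:
Ev 1: PC=5 idx=1 pred=N actual=T -> ctr[1]=2
Ev 2: PC=4 idx=0 pred=N actual=T -> ctr[0]=2
Ev 3: PC=5 idx=1 pred=T actual=T -> ctr[1]=3
Ev 4: PC=4 idx=0 pred=T actual=N -> ctr[0]=1
Ev 5: PC=5 idx=1 pred=T actual=N -> ctr[1]=2
Ev 6: PC=5 idx=1 pred=T actual=T -> ctr[1]=3
Ev 7: PC=4 idx=0 pred=N actual=T -> ctr[0]=2
Ev 8: PC=5 idx=1 pred=T actual=T -> ctr[1]=3
Ev 9: PC=5 idx=1 pred=T actual=T -> ctr[1]=3
Ev 10: PC=4 idx=0 pred=T actual=T -> ctr[0]=3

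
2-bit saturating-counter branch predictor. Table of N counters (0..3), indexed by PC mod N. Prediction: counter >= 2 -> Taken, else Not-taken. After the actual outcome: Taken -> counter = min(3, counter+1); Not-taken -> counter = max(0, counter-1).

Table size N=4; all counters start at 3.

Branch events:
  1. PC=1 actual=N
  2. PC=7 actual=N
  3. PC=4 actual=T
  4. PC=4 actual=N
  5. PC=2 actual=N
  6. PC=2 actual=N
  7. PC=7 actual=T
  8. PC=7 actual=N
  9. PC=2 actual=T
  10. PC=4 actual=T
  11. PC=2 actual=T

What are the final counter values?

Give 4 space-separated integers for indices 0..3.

Ev 1: PC=1 idx=1 pred=T actual=N -> ctr[1]=2
Ev 2: PC=7 idx=3 pred=T actual=N -> ctr[3]=2
Ev 3: PC=4 idx=0 pred=T actual=T -> ctr[0]=3
Ev 4: PC=4 idx=0 pred=T actual=N -> ctr[0]=2
Ev 5: PC=2 idx=2 pred=T actual=N -> ctr[2]=2
Ev 6: PC=2 idx=2 pred=T actual=N -> ctr[2]=1
Ev 7: PC=7 idx=3 pred=T actual=T -> ctr[3]=3
Ev 8: PC=7 idx=3 pred=T actual=N -> ctr[3]=2
Ev 9: PC=2 idx=2 pred=N actual=T -> ctr[2]=2
Ev 10: PC=4 idx=0 pred=T actual=T -> ctr[0]=3
Ev 11: PC=2 idx=2 pred=T actual=T -> ctr[2]=3

Answer: 3 2 3 2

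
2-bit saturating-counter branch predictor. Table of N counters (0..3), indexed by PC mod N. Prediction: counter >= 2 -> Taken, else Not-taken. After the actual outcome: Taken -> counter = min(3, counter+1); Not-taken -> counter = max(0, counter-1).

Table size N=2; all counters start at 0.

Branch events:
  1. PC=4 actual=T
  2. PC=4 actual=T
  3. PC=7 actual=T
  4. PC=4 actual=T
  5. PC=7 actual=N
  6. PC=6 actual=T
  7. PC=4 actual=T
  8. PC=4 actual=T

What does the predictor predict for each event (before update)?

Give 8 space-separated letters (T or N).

Ev 1: PC=4 idx=0 pred=N actual=T -> ctr[0]=1
Ev 2: PC=4 idx=0 pred=N actual=T -> ctr[0]=2
Ev 3: PC=7 idx=1 pred=N actual=T -> ctr[1]=1
Ev 4: PC=4 idx=0 pred=T actual=T -> ctr[0]=3
Ev 5: PC=7 idx=1 pred=N actual=N -> ctr[1]=0
Ev 6: PC=6 idx=0 pred=T actual=T -> ctr[0]=3
Ev 7: PC=4 idx=0 pred=T actual=T -> ctr[0]=3
Ev 8: PC=4 idx=0 pred=T actual=T -> ctr[0]=3

Answer: N N N T N T T T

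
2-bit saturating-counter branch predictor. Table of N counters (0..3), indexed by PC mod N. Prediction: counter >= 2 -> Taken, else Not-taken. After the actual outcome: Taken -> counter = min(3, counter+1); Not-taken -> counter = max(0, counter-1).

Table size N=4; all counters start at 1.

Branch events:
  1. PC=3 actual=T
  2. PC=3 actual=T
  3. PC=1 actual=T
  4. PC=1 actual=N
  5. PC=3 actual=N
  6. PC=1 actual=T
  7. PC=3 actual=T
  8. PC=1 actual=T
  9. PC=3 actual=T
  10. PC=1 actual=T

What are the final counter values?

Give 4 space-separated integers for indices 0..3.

Ev 1: PC=3 idx=3 pred=N actual=T -> ctr[3]=2
Ev 2: PC=3 idx=3 pred=T actual=T -> ctr[3]=3
Ev 3: PC=1 idx=1 pred=N actual=T -> ctr[1]=2
Ev 4: PC=1 idx=1 pred=T actual=N -> ctr[1]=1
Ev 5: PC=3 idx=3 pred=T actual=N -> ctr[3]=2
Ev 6: PC=1 idx=1 pred=N actual=T -> ctr[1]=2
Ev 7: PC=3 idx=3 pred=T actual=T -> ctr[3]=3
Ev 8: PC=1 idx=1 pred=T actual=T -> ctr[1]=3
Ev 9: PC=3 idx=3 pred=T actual=T -> ctr[3]=3
Ev 10: PC=1 idx=1 pred=T actual=T -> ctr[1]=3

Answer: 1 3 1 3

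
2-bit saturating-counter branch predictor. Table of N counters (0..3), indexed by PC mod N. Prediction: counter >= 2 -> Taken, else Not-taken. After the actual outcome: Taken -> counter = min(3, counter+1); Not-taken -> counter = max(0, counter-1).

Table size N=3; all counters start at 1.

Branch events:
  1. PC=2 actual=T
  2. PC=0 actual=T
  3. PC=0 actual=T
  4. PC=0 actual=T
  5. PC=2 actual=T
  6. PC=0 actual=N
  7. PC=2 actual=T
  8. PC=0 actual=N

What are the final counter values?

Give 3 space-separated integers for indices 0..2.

Answer: 1 1 3

Derivation:
Ev 1: PC=2 idx=2 pred=N actual=T -> ctr[2]=2
Ev 2: PC=0 idx=0 pred=N actual=T -> ctr[0]=2
Ev 3: PC=0 idx=0 pred=T actual=T -> ctr[0]=3
Ev 4: PC=0 idx=0 pred=T actual=T -> ctr[0]=3
Ev 5: PC=2 idx=2 pred=T actual=T -> ctr[2]=3
Ev 6: PC=0 idx=0 pred=T actual=N -> ctr[0]=2
Ev 7: PC=2 idx=2 pred=T actual=T -> ctr[2]=3
Ev 8: PC=0 idx=0 pred=T actual=N -> ctr[0]=1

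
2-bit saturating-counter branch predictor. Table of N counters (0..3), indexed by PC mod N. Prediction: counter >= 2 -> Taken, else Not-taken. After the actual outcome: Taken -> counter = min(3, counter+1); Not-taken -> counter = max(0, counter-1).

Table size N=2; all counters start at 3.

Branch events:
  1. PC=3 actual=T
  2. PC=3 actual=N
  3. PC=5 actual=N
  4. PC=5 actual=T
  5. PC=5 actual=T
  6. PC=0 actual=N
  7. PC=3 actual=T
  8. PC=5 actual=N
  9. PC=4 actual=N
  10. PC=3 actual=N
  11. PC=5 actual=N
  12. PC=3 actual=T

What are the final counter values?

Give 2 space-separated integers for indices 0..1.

Answer: 1 1

Derivation:
Ev 1: PC=3 idx=1 pred=T actual=T -> ctr[1]=3
Ev 2: PC=3 idx=1 pred=T actual=N -> ctr[1]=2
Ev 3: PC=5 idx=1 pred=T actual=N -> ctr[1]=1
Ev 4: PC=5 idx=1 pred=N actual=T -> ctr[1]=2
Ev 5: PC=5 idx=1 pred=T actual=T -> ctr[1]=3
Ev 6: PC=0 idx=0 pred=T actual=N -> ctr[0]=2
Ev 7: PC=3 idx=1 pred=T actual=T -> ctr[1]=3
Ev 8: PC=5 idx=1 pred=T actual=N -> ctr[1]=2
Ev 9: PC=4 idx=0 pred=T actual=N -> ctr[0]=1
Ev 10: PC=3 idx=1 pred=T actual=N -> ctr[1]=1
Ev 11: PC=5 idx=1 pred=N actual=N -> ctr[1]=0
Ev 12: PC=3 idx=1 pred=N actual=T -> ctr[1]=1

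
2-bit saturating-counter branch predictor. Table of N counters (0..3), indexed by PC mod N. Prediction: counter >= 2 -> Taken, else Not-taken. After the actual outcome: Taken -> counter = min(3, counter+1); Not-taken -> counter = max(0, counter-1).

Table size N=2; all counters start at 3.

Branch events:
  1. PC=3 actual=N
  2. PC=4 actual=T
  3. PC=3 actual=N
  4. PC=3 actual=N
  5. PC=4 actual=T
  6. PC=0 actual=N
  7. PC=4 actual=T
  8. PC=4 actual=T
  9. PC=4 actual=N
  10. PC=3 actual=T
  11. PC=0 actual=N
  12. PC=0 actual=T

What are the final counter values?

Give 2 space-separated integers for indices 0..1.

Answer: 2 1

Derivation:
Ev 1: PC=3 idx=1 pred=T actual=N -> ctr[1]=2
Ev 2: PC=4 idx=0 pred=T actual=T -> ctr[0]=3
Ev 3: PC=3 idx=1 pred=T actual=N -> ctr[1]=1
Ev 4: PC=3 idx=1 pred=N actual=N -> ctr[1]=0
Ev 5: PC=4 idx=0 pred=T actual=T -> ctr[0]=3
Ev 6: PC=0 idx=0 pred=T actual=N -> ctr[0]=2
Ev 7: PC=4 idx=0 pred=T actual=T -> ctr[0]=3
Ev 8: PC=4 idx=0 pred=T actual=T -> ctr[0]=3
Ev 9: PC=4 idx=0 pred=T actual=N -> ctr[0]=2
Ev 10: PC=3 idx=1 pred=N actual=T -> ctr[1]=1
Ev 11: PC=0 idx=0 pred=T actual=N -> ctr[0]=1
Ev 12: PC=0 idx=0 pred=N actual=T -> ctr[0]=2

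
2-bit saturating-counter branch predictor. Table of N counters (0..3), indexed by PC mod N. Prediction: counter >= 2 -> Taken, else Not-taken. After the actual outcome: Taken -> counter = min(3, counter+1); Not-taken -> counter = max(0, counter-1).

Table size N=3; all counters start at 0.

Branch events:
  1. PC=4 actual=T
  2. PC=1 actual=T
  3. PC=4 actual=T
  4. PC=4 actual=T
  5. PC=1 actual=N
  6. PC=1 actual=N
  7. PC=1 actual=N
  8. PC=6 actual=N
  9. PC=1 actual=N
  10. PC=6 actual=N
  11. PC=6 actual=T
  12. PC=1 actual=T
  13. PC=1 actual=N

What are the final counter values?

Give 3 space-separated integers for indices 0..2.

Ev 1: PC=4 idx=1 pred=N actual=T -> ctr[1]=1
Ev 2: PC=1 idx=1 pred=N actual=T -> ctr[1]=2
Ev 3: PC=4 idx=1 pred=T actual=T -> ctr[1]=3
Ev 4: PC=4 idx=1 pred=T actual=T -> ctr[1]=3
Ev 5: PC=1 idx=1 pred=T actual=N -> ctr[1]=2
Ev 6: PC=1 idx=1 pred=T actual=N -> ctr[1]=1
Ev 7: PC=1 idx=1 pred=N actual=N -> ctr[1]=0
Ev 8: PC=6 idx=0 pred=N actual=N -> ctr[0]=0
Ev 9: PC=1 idx=1 pred=N actual=N -> ctr[1]=0
Ev 10: PC=6 idx=0 pred=N actual=N -> ctr[0]=0
Ev 11: PC=6 idx=0 pred=N actual=T -> ctr[0]=1
Ev 12: PC=1 idx=1 pred=N actual=T -> ctr[1]=1
Ev 13: PC=1 idx=1 pred=N actual=N -> ctr[1]=0

Answer: 1 0 0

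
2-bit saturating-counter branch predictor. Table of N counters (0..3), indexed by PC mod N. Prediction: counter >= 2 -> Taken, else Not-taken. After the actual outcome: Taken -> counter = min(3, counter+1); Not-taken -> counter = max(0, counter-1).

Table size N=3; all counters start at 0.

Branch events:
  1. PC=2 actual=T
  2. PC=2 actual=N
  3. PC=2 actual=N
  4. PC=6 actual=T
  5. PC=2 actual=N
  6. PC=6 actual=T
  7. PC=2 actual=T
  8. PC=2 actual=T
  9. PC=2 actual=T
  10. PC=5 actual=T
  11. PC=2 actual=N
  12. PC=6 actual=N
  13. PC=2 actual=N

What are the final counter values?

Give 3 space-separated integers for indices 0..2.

Ev 1: PC=2 idx=2 pred=N actual=T -> ctr[2]=1
Ev 2: PC=2 idx=2 pred=N actual=N -> ctr[2]=0
Ev 3: PC=2 idx=2 pred=N actual=N -> ctr[2]=0
Ev 4: PC=6 idx=0 pred=N actual=T -> ctr[0]=1
Ev 5: PC=2 idx=2 pred=N actual=N -> ctr[2]=0
Ev 6: PC=6 idx=0 pred=N actual=T -> ctr[0]=2
Ev 7: PC=2 idx=2 pred=N actual=T -> ctr[2]=1
Ev 8: PC=2 idx=2 pred=N actual=T -> ctr[2]=2
Ev 9: PC=2 idx=2 pred=T actual=T -> ctr[2]=3
Ev 10: PC=5 idx=2 pred=T actual=T -> ctr[2]=3
Ev 11: PC=2 idx=2 pred=T actual=N -> ctr[2]=2
Ev 12: PC=6 idx=0 pred=T actual=N -> ctr[0]=1
Ev 13: PC=2 idx=2 pred=T actual=N -> ctr[2]=1

Answer: 1 0 1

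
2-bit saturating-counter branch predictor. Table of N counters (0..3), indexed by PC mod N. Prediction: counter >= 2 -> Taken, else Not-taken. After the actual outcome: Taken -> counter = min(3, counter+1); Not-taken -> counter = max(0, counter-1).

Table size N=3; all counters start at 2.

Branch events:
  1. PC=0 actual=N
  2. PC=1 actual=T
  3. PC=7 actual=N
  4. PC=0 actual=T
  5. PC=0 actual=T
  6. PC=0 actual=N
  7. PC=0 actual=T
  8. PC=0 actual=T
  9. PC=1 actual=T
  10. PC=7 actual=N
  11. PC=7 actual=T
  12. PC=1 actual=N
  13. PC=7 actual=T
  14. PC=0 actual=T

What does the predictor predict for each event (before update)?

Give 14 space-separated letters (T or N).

Answer: T T T N T T T T T T T T T T

Derivation:
Ev 1: PC=0 idx=0 pred=T actual=N -> ctr[0]=1
Ev 2: PC=1 idx=1 pred=T actual=T -> ctr[1]=3
Ev 3: PC=7 idx=1 pred=T actual=N -> ctr[1]=2
Ev 4: PC=0 idx=0 pred=N actual=T -> ctr[0]=2
Ev 5: PC=0 idx=0 pred=T actual=T -> ctr[0]=3
Ev 6: PC=0 idx=0 pred=T actual=N -> ctr[0]=2
Ev 7: PC=0 idx=0 pred=T actual=T -> ctr[0]=3
Ev 8: PC=0 idx=0 pred=T actual=T -> ctr[0]=3
Ev 9: PC=1 idx=1 pred=T actual=T -> ctr[1]=3
Ev 10: PC=7 idx=1 pred=T actual=N -> ctr[1]=2
Ev 11: PC=7 idx=1 pred=T actual=T -> ctr[1]=3
Ev 12: PC=1 idx=1 pred=T actual=N -> ctr[1]=2
Ev 13: PC=7 idx=1 pred=T actual=T -> ctr[1]=3
Ev 14: PC=0 idx=0 pred=T actual=T -> ctr[0]=3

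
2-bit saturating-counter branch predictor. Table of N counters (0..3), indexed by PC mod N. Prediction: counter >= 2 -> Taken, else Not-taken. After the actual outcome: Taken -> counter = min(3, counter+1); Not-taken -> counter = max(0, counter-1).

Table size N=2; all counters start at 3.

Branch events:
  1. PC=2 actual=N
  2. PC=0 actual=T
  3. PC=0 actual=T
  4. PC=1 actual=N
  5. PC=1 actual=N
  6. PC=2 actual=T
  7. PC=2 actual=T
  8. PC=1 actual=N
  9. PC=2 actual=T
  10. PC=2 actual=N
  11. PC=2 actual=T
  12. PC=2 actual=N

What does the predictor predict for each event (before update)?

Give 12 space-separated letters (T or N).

Answer: T T T T T T T N T T T T

Derivation:
Ev 1: PC=2 idx=0 pred=T actual=N -> ctr[0]=2
Ev 2: PC=0 idx=0 pred=T actual=T -> ctr[0]=3
Ev 3: PC=0 idx=0 pred=T actual=T -> ctr[0]=3
Ev 4: PC=1 idx=1 pred=T actual=N -> ctr[1]=2
Ev 5: PC=1 idx=1 pred=T actual=N -> ctr[1]=1
Ev 6: PC=2 idx=0 pred=T actual=T -> ctr[0]=3
Ev 7: PC=2 idx=0 pred=T actual=T -> ctr[0]=3
Ev 8: PC=1 idx=1 pred=N actual=N -> ctr[1]=0
Ev 9: PC=2 idx=0 pred=T actual=T -> ctr[0]=3
Ev 10: PC=2 idx=0 pred=T actual=N -> ctr[0]=2
Ev 11: PC=2 idx=0 pred=T actual=T -> ctr[0]=3
Ev 12: PC=2 idx=0 pred=T actual=N -> ctr[0]=2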